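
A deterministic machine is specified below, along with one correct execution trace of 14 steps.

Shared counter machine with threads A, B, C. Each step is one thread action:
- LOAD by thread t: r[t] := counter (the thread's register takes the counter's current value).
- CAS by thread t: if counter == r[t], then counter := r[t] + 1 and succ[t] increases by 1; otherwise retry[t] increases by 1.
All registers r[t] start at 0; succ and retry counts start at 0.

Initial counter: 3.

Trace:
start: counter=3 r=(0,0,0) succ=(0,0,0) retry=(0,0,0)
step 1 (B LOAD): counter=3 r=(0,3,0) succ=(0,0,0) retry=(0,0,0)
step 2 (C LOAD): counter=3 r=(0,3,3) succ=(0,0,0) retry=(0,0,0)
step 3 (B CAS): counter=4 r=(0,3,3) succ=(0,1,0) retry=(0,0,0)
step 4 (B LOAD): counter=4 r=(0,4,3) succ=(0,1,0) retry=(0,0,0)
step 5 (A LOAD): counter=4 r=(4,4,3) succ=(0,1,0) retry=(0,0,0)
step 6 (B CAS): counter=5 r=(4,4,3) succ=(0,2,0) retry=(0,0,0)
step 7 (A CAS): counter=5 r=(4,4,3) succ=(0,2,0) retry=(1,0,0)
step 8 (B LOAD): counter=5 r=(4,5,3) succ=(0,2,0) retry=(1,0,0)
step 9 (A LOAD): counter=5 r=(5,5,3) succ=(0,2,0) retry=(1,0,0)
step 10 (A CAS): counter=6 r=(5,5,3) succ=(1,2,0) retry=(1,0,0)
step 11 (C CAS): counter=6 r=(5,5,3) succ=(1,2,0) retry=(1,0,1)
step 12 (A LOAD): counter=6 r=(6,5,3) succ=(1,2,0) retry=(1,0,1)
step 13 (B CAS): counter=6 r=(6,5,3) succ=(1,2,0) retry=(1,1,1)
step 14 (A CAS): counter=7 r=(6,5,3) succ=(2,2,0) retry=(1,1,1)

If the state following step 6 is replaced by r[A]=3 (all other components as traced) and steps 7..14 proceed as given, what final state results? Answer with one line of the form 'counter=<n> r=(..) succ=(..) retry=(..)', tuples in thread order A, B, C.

state after step 6 := counter=5 r=(3,4,3) succ=(0,2,0) retry=(0,0,0)
step 7 (A CAS): counter=5 r=(3,4,3) succ=(0,2,0) retry=(1,0,0)
step 8 (B LOAD): counter=5 r=(3,5,3) succ=(0,2,0) retry=(1,0,0)
step 9 (A LOAD): counter=5 r=(5,5,3) succ=(0,2,0) retry=(1,0,0)
step 10 (A CAS): counter=6 r=(5,5,3) succ=(1,2,0) retry=(1,0,0)
step 11 (C CAS): counter=6 r=(5,5,3) succ=(1,2,0) retry=(1,0,1)
step 12 (A LOAD): counter=6 r=(6,5,3) succ=(1,2,0) retry=(1,0,1)
step 13 (B CAS): counter=6 r=(6,5,3) succ=(1,2,0) retry=(1,1,1)
step 14 (A CAS): counter=7 r=(6,5,3) succ=(2,2,0) retry=(1,1,1)

counter=7 r=(6,5,3) succ=(2,2,0) retry=(1,1,1)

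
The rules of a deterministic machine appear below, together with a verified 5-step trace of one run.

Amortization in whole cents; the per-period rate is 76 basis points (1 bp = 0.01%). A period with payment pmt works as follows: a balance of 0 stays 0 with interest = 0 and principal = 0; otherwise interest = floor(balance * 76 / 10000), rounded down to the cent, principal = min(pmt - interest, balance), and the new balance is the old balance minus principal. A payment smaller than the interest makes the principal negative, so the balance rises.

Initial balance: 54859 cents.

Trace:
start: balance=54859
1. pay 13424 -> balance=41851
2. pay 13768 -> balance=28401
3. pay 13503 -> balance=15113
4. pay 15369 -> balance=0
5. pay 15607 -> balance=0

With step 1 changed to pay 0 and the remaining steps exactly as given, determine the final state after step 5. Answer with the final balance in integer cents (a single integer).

(re-executing from step 1 with the substitution; state before step 1: balance=54859)
1. pay 0 -> balance=55275
2. pay 13768 -> balance=41927
3. pay 13503 -> balance=28742
4. pay 15369 -> balance=13591
5. pay 15607 -> balance=0

0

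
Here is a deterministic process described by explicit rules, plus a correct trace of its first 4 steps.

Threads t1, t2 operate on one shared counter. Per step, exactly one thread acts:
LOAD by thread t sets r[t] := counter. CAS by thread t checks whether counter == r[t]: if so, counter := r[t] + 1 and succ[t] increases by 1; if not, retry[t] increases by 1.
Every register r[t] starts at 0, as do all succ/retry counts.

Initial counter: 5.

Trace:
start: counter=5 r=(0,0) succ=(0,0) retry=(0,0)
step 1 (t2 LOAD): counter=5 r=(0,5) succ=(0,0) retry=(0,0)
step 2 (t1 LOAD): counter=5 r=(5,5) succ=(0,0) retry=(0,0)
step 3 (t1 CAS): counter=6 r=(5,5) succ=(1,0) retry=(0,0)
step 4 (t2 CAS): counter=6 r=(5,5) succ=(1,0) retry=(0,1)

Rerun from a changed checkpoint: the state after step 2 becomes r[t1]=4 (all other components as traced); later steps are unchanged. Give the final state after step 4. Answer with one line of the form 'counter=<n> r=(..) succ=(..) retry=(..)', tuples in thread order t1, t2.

state after step 2 := counter=5 r=(4,5) succ=(0,0) retry=(0,0)
step 3 (t1 CAS): counter=5 r=(4,5) succ=(0,0) retry=(1,0)
step 4 (t2 CAS): counter=6 r=(4,5) succ=(0,1) retry=(1,0)

counter=6 r=(4,5) succ=(0,1) retry=(1,0)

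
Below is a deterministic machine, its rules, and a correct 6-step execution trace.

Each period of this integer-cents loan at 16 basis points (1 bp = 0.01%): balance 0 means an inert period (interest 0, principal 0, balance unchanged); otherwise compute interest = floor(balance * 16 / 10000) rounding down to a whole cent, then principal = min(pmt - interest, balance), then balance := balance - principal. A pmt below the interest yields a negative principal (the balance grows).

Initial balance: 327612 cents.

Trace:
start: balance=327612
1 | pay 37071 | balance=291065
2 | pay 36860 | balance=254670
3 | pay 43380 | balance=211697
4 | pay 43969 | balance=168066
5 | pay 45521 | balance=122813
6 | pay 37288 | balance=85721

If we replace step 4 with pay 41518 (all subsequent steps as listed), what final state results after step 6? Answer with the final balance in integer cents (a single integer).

(re-executing from step 4 with the substitution; state before step 4: balance=211697)
4 | pay 41518 | balance=170517
5 | pay 45521 | balance=125268
6 | pay 37288 | balance=88180

88180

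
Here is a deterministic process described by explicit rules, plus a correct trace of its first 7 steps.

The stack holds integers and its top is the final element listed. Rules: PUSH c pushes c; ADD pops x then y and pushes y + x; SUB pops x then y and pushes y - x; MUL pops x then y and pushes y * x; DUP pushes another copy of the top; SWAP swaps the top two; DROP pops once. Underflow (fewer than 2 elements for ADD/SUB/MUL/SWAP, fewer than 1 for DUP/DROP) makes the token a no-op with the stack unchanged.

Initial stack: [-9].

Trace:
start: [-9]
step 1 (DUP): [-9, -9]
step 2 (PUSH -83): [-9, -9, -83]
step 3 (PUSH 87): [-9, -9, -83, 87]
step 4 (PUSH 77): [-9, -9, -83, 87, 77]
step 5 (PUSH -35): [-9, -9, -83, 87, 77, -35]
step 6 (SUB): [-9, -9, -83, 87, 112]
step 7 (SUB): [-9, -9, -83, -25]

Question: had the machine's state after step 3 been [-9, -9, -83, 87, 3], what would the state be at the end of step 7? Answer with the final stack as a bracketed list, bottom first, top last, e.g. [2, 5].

[-9, -9, -83, 87, -109]

state after step 3 := [-9, -9, -83, 87, 3]
step 4 (PUSH 77): [-9, -9, -83, 87, 3, 77]
step 5 (PUSH -35): [-9, -9, -83, 87, 3, 77, -35]
step 6 (SUB): [-9, -9, -83, 87, 3, 112]
step 7 (SUB): [-9, -9, -83, 87, -109]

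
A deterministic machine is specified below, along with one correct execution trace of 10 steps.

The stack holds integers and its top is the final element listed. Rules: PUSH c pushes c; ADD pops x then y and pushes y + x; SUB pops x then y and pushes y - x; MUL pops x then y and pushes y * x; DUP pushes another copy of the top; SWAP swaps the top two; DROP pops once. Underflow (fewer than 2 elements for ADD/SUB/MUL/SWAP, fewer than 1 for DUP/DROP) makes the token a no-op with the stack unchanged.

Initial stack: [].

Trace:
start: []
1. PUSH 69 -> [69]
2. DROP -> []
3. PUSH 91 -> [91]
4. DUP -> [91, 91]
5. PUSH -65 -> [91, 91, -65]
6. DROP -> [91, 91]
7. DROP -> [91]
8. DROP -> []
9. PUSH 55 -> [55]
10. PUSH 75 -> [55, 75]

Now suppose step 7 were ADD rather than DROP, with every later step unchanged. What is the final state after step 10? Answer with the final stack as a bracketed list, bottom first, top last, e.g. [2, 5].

[55, 75]

(re-executing from step 7 with the substitution; state before step 7: [91, 91])
7. ADD -> [182]
8. DROP -> []
9. PUSH 55 -> [55]
10. PUSH 75 -> [55, 75]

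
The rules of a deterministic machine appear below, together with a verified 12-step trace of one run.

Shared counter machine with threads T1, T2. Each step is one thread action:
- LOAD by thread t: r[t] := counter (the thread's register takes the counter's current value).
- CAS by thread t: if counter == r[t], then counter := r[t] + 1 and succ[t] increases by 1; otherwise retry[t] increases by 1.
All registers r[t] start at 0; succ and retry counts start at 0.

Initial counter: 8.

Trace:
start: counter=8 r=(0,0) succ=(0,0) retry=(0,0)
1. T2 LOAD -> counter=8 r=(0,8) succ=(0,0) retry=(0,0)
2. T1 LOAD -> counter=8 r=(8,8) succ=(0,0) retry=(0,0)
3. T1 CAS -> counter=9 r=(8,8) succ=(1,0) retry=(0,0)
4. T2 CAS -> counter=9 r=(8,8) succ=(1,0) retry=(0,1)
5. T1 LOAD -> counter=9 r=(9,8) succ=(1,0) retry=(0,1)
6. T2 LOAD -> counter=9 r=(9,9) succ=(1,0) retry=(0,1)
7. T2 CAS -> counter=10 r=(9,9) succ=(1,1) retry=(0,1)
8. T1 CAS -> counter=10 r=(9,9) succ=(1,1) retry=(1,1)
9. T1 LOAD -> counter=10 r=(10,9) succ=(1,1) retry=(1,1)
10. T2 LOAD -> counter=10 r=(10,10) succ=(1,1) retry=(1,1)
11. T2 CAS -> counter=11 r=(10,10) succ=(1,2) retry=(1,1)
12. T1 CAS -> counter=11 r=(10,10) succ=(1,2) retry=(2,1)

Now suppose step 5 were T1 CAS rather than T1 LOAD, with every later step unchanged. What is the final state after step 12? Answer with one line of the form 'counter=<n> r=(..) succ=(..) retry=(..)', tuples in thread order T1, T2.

counter=11 r=(10,10) succ=(1,2) retry=(3,1)

(re-executing from step 5 with the substitution; state before step 5: counter=9 r=(8,8) succ=(1,0) retry=(0,1))
5. T1 CAS -> counter=9 r=(8,8) succ=(1,0) retry=(1,1)
6. T2 LOAD -> counter=9 r=(8,9) succ=(1,0) retry=(1,1)
7. T2 CAS -> counter=10 r=(8,9) succ=(1,1) retry=(1,1)
8. T1 CAS -> counter=10 r=(8,9) succ=(1,1) retry=(2,1)
9. T1 LOAD -> counter=10 r=(10,9) succ=(1,1) retry=(2,1)
10. T2 LOAD -> counter=10 r=(10,10) succ=(1,1) retry=(2,1)
11. T2 CAS -> counter=11 r=(10,10) succ=(1,2) retry=(2,1)
12. T1 CAS -> counter=11 r=(10,10) succ=(1,2) retry=(3,1)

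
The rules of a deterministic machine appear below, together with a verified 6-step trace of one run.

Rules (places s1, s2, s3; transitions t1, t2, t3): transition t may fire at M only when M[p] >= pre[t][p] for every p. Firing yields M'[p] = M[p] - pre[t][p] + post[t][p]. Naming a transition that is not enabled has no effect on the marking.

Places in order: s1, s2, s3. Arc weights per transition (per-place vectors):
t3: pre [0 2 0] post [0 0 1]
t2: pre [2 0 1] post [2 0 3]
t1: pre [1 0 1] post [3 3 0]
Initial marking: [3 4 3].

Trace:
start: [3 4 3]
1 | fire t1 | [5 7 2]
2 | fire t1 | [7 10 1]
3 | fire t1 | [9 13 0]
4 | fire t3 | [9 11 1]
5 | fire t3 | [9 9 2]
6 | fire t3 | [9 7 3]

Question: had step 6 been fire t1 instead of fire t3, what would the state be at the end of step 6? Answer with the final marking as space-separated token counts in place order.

11 12 1

(re-executing from step 6 with the substitution; state before step 6: [9 9 2])
6 | fire t1 | [11 12 1]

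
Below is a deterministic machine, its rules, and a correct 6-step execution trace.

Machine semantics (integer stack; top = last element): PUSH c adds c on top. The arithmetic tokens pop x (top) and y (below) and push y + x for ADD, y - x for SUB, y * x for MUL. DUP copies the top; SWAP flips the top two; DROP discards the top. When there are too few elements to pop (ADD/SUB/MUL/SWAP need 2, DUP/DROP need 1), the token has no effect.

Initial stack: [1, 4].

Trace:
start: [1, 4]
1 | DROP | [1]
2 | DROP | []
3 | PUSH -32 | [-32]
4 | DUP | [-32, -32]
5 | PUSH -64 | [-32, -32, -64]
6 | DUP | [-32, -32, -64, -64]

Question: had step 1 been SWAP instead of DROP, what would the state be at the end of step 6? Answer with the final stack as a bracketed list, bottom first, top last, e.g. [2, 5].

[4, -32, -32, -64, -64]

(re-executing from step 1 with the substitution; state before step 1: [1, 4])
1 | SWAP | [4, 1]
2 | DROP | [4]
3 | PUSH -32 | [4, -32]
4 | DUP | [4, -32, -32]
5 | PUSH -64 | [4, -32, -32, -64]
6 | DUP | [4, -32, -32, -64, -64]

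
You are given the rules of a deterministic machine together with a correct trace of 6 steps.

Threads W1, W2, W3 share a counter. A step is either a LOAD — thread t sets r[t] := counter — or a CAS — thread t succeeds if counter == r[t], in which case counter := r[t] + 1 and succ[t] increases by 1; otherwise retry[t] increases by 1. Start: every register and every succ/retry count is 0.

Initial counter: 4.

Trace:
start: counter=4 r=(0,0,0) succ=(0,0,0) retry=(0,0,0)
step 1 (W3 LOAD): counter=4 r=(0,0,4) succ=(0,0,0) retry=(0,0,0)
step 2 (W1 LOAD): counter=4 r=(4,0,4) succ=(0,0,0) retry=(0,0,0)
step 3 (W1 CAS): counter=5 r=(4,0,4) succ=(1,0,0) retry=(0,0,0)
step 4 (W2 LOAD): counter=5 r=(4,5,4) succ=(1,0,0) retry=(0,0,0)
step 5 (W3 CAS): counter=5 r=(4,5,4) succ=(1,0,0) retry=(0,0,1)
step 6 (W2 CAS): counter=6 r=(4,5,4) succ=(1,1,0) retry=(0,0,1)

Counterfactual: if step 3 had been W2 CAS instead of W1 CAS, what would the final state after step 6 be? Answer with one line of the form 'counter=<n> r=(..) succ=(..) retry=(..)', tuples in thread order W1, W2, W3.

counter=5 r=(4,4,4) succ=(0,0,1) retry=(0,2,0)

(re-executing from step 3 with the substitution; state before step 3: counter=4 r=(4,0,4) succ=(0,0,0) retry=(0,0,0))
step 3 (W2 CAS): counter=4 r=(4,0,4) succ=(0,0,0) retry=(0,1,0)
step 4 (W2 LOAD): counter=4 r=(4,4,4) succ=(0,0,0) retry=(0,1,0)
step 5 (W3 CAS): counter=5 r=(4,4,4) succ=(0,0,1) retry=(0,1,0)
step 6 (W2 CAS): counter=5 r=(4,4,4) succ=(0,0,1) retry=(0,2,0)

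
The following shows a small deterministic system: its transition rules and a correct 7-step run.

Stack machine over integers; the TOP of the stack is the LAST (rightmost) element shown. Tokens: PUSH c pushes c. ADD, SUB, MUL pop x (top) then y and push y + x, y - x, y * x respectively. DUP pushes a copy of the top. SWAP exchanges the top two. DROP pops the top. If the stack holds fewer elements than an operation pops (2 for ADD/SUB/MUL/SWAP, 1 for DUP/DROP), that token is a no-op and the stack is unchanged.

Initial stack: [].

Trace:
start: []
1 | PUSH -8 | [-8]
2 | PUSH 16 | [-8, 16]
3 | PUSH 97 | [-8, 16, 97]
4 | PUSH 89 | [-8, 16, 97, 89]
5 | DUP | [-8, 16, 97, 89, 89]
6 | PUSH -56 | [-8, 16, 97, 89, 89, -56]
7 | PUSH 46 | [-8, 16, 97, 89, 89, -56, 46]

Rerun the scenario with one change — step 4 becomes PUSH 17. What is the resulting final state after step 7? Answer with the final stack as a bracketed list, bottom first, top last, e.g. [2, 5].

(re-executing from step 4 with the substitution; state before step 4: [-8, 16, 97])
4 | PUSH 17 | [-8, 16, 97, 17]
5 | DUP | [-8, 16, 97, 17, 17]
6 | PUSH -56 | [-8, 16, 97, 17, 17, -56]
7 | PUSH 46 | [-8, 16, 97, 17, 17, -56, 46]

[-8, 16, 97, 17, 17, -56, 46]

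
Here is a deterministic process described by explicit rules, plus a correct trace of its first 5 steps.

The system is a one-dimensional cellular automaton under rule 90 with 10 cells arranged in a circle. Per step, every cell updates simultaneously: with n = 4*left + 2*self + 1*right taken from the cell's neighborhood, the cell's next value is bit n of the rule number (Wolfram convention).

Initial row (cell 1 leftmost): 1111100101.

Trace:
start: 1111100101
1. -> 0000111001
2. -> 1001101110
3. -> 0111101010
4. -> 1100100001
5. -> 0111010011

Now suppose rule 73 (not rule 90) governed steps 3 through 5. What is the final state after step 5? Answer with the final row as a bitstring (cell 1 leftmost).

1101101110

(re-executing steps 3..5 under rule 73; state before step 3: 1001101110)
3. -> 0001101010
4. -> 1101100000
5. -> 1101101110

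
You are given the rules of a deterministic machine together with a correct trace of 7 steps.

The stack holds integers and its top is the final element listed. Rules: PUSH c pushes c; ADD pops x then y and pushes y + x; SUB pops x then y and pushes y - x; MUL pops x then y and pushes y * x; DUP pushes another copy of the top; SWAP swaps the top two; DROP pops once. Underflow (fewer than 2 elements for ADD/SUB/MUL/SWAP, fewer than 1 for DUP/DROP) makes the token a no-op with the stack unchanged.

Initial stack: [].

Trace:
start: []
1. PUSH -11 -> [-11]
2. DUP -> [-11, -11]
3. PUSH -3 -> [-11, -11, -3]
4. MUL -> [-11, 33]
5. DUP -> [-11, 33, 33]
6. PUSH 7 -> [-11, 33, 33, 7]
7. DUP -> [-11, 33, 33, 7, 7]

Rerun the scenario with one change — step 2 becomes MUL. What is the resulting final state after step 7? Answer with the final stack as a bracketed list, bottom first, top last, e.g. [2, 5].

(re-executing from step 2 with the substitution; state before step 2: [-11])
2. MUL -> [-11]
3. PUSH -3 -> [-11, -3]
4. MUL -> [33]
5. DUP -> [33, 33]
6. PUSH 7 -> [33, 33, 7]
7. DUP -> [33, 33, 7, 7]

[33, 33, 7, 7]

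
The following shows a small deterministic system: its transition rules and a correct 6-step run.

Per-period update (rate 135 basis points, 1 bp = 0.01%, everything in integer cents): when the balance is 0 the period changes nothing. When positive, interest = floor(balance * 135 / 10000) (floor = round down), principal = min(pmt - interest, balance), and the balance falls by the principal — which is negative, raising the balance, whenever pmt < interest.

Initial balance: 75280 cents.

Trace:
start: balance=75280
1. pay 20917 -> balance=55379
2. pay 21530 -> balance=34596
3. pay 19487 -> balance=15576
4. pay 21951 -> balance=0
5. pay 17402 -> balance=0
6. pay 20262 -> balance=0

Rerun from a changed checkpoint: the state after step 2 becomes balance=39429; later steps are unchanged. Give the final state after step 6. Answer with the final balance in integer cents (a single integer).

0

state after step 2 := balance=39429
3. pay 19487 -> balance=20474
4. pay 21951 -> balance=0
5. pay 17402 -> balance=0
6. pay 20262 -> balance=0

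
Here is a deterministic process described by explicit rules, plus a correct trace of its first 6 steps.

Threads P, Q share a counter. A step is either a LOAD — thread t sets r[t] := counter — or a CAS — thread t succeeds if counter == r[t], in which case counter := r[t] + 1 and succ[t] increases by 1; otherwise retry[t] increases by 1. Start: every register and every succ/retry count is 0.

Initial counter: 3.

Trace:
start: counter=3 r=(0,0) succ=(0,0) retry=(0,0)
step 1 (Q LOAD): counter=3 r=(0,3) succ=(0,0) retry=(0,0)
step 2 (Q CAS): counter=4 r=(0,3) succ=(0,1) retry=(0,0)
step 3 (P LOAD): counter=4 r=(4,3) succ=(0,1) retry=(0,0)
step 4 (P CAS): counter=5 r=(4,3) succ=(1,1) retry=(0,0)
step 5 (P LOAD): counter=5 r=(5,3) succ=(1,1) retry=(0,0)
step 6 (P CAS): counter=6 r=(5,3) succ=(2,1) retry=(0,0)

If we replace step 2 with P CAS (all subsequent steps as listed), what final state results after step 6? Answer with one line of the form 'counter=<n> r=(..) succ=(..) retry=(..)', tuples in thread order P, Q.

counter=5 r=(4,3) succ=(2,0) retry=(1,0)

(re-executing from step 2 with the substitution; state before step 2: counter=3 r=(0,3) succ=(0,0) retry=(0,0))
step 2 (P CAS): counter=3 r=(0,3) succ=(0,0) retry=(1,0)
step 3 (P LOAD): counter=3 r=(3,3) succ=(0,0) retry=(1,0)
step 4 (P CAS): counter=4 r=(3,3) succ=(1,0) retry=(1,0)
step 5 (P LOAD): counter=4 r=(4,3) succ=(1,0) retry=(1,0)
step 6 (P CAS): counter=5 r=(4,3) succ=(2,0) retry=(1,0)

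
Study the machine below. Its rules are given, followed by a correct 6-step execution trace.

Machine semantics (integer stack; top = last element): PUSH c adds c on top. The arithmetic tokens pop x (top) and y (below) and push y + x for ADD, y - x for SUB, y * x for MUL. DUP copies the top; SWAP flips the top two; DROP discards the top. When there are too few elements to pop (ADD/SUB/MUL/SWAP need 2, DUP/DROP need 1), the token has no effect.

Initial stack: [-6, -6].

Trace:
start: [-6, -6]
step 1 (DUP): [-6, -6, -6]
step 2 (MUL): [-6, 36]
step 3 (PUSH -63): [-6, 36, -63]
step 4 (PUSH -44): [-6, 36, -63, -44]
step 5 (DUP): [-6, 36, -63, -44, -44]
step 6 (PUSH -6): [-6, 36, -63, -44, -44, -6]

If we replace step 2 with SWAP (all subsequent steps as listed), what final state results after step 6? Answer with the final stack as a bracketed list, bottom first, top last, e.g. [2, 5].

(re-executing from step 2 with the substitution; state before step 2: [-6, -6, -6])
step 2 (SWAP): [-6, -6, -6]
step 3 (PUSH -63): [-6, -6, -6, -63]
step 4 (PUSH -44): [-6, -6, -6, -63, -44]
step 5 (DUP): [-6, -6, -6, -63, -44, -44]
step 6 (PUSH -6): [-6, -6, -6, -63, -44, -44, -6]

[-6, -6, -6, -63, -44, -44, -6]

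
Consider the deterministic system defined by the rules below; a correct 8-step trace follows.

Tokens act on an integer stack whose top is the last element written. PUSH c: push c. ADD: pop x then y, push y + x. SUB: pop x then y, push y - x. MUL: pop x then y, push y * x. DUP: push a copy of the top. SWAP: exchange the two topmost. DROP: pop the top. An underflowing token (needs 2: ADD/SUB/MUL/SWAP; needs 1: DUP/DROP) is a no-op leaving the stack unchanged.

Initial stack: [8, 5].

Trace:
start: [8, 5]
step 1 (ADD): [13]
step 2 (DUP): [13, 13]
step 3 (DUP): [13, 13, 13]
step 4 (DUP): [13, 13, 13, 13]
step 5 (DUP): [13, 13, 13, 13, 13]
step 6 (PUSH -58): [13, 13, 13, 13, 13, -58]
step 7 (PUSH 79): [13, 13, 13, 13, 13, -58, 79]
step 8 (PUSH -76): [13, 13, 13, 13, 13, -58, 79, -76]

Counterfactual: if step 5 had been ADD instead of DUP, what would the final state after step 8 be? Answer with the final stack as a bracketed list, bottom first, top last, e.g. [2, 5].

(re-executing from step 5 with the substitution; state before step 5: [13, 13, 13, 13])
step 5 (ADD): [13, 13, 26]
step 6 (PUSH -58): [13, 13, 26, -58]
step 7 (PUSH 79): [13, 13, 26, -58, 79]
step 8 (PUSH -76): [13, 13, 26, -58, 79, -76]

[13, 13, 26, -58, 79, -76]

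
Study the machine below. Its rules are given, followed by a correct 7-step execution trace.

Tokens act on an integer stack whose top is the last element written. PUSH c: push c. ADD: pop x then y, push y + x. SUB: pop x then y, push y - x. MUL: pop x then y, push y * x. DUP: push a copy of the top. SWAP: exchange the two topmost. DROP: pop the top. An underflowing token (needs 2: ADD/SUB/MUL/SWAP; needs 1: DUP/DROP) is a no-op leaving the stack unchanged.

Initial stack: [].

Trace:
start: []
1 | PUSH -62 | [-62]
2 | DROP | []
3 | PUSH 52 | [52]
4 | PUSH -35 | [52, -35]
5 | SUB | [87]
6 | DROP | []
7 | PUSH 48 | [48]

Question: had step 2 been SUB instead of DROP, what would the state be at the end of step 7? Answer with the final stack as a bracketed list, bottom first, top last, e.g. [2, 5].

(re-executing from step 2 with the substitution; state before step 2: [-62])
2 | SUB | [-62]
3 | PUSH 52 | [-62, 52]
4 | PUSH -35 | [-62, 52, -35]
5 | SUB | [-62, 87]
6 | DROP | [-62]
7 | PUSH 48 | [-62, 48]

[-62, 48]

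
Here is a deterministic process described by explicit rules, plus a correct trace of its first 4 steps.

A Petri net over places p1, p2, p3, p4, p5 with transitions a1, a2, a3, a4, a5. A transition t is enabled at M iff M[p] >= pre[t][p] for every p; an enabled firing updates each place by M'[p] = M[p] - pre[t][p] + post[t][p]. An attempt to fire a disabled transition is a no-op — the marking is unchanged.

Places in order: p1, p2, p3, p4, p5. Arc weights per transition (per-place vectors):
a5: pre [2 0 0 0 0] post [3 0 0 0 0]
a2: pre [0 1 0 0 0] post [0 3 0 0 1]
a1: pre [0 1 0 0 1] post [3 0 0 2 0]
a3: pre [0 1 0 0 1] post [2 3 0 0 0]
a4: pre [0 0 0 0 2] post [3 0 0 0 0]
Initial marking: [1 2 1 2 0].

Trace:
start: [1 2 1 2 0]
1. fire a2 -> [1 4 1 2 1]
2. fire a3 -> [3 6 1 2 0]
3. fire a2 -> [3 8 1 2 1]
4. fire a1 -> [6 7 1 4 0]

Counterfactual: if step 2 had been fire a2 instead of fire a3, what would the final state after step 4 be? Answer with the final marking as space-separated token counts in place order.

(re-executing from step 2 with the substitution; state before step 2: [1 4 1 2 1])
2. fire a2 -> [1 6 1 2 2]
3. fire a2 -> [1 8 1 2 3]
4. fire a1 -> [4 7 1 4 2]

4 7 1 4 2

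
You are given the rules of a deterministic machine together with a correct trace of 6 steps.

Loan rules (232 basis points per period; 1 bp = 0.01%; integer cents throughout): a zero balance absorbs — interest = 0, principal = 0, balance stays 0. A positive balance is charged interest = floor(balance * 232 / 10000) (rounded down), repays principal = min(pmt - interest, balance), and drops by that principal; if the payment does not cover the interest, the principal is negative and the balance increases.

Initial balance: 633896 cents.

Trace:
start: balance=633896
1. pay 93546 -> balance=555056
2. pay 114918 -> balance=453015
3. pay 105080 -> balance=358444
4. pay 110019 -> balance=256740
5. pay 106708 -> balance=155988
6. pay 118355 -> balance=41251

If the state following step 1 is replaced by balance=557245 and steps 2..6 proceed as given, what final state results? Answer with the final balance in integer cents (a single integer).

state after step 1 := balance=557245
2. pay 114918 -> balance=455255
3. pay 105080 -> balance=360736
4. pay 110019 -> balance=259086
5. pay 106708 -> balance=158388
6. pay 118355 -> balance=43707

43707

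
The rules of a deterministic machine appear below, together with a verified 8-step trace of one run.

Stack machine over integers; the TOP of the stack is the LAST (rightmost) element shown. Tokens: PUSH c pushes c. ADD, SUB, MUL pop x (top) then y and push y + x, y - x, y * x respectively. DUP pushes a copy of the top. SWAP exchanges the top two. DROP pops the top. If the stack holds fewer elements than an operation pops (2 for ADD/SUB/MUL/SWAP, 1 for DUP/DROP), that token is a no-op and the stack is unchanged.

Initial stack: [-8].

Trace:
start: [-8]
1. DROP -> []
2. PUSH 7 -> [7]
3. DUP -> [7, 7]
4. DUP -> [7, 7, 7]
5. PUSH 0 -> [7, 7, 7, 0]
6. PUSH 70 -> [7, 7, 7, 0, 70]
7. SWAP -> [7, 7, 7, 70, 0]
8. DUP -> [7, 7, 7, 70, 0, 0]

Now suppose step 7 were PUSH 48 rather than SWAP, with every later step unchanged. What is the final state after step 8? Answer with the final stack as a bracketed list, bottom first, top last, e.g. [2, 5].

[7, 7, 7, 0, 70, 48, 48]

(re-executing from step 7 with the substitution; state before step 7: [7, 7, 7, 0, 70])
7. PUSH 48 -> [7, 7, 7, 0, 70, 48]
8. DUP -> [7, 7, 7, 0, 70, 48, 48]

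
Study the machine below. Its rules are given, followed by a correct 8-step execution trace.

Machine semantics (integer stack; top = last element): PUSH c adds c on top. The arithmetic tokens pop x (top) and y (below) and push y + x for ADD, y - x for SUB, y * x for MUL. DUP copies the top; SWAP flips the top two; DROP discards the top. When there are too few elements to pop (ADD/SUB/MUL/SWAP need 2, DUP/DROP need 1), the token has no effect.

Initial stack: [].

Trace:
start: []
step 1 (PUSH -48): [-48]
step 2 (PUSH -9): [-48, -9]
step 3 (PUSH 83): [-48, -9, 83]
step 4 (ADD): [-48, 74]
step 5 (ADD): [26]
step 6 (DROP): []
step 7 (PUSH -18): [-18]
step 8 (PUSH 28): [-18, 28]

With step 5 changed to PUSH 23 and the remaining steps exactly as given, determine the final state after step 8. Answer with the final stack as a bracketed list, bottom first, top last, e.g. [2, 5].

[-48, 74, -18, 28]

(re-executing from step 5 with the substitution; state before step 5: [-48, 74])
step 5 (PUSH 23): [-48, 74, 23]
step 6 (DROP): [-48, 74]
step 7 (PUSH -18): [-48, 74, -18]
step 8 (PUSH 28): [-48, 74, -18, 28]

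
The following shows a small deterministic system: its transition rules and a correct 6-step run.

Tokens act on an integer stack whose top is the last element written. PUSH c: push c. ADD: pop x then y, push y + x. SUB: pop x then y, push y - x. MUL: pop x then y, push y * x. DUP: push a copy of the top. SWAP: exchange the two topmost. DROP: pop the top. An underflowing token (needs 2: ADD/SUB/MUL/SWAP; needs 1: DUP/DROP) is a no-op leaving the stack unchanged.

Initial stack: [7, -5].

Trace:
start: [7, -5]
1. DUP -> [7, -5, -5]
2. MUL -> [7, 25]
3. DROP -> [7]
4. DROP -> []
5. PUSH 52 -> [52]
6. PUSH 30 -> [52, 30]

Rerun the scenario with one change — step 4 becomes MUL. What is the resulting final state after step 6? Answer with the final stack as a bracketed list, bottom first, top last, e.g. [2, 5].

(re-executing from step 4 with the substitution; state before step 4: [7])
4. MUL -> [7]
5. PUSH 52 -> [7, 52]
6. PUSH 30 -> [7, 52, 30]

[7, 52, 30]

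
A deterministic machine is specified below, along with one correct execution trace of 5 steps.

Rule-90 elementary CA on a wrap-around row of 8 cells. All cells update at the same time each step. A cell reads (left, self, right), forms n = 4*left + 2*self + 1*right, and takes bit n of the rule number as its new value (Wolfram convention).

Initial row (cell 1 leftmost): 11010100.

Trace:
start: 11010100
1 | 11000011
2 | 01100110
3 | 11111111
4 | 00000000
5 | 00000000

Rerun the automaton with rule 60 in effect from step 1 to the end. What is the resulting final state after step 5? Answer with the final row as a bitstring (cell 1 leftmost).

01010101

(re-executing steps 1..5 under rule 60; state before step 1: 11010100)
1 | 10111110
2 | 11100001
3 | 00010001
4 | 10011001
5 | 01010101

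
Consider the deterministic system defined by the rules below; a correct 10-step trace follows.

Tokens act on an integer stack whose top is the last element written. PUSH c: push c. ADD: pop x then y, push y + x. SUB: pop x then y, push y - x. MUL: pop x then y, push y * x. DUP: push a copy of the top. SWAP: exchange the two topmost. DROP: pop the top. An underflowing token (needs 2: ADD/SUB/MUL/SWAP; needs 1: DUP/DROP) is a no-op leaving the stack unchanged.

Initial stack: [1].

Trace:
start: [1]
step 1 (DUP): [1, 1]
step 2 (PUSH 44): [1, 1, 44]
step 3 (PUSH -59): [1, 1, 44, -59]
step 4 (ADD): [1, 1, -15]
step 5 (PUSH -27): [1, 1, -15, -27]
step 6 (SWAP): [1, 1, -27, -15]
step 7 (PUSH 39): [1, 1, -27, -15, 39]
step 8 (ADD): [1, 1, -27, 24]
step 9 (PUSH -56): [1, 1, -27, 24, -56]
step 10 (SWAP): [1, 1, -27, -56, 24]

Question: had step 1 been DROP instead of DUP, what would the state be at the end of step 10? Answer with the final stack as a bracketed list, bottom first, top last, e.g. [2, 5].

(re-executing from step 1 with the substitution; state before step 1: [1])
step 1 (DROP): []
step 2 (PUSH 44): [44]
step 3 (PUSH -59): [44, -59]
step 4 (ADD): [-15]
step 5 (PUSH -27): [-15, -27]
step 6 (SWAP): [-27, -15]
step 7 (PUSH 39): [-27, -15, 39]
step 8 (ADD): [-27, 24]
step 9 (PUSH -56): [-27, 24, -56]
step 10 (SWAP): [-27, -56, 24]

[-27, -56, 24]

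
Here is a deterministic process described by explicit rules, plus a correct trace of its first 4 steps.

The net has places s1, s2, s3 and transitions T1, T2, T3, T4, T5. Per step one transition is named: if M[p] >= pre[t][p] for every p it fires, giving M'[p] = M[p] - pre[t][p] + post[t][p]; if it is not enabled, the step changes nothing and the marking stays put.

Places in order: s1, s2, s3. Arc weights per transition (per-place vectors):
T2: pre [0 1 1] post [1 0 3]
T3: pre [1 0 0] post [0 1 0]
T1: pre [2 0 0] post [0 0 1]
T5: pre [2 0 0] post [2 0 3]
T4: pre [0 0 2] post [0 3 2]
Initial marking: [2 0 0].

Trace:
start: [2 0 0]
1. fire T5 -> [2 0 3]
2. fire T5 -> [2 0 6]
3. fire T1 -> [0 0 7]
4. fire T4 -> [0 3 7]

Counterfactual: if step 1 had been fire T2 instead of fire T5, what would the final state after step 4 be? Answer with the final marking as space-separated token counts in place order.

0 3 4

(re-executing from step 1 with the substitution; state before step 1: [2 0 0])
1. fire T2 -> [2 0 0]
2. fire T5 -> [2 0 3]
3. fire T1 -> [0 0 4]
4. fire T4 -> [0 3 4]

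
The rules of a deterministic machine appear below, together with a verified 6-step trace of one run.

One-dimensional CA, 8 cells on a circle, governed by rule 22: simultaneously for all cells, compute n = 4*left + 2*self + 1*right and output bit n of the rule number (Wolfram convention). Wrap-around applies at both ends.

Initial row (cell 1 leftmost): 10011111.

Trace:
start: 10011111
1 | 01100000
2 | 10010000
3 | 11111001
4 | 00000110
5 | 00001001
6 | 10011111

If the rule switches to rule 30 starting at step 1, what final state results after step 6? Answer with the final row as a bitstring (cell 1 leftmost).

00001110

(re-executing steps 1..6 under rule 30; state before step 1: 10011111)
1 | 01110000
2 | 11001000
3 | 10111101
4 | 00100001
5 | 11110011
6 | 00001110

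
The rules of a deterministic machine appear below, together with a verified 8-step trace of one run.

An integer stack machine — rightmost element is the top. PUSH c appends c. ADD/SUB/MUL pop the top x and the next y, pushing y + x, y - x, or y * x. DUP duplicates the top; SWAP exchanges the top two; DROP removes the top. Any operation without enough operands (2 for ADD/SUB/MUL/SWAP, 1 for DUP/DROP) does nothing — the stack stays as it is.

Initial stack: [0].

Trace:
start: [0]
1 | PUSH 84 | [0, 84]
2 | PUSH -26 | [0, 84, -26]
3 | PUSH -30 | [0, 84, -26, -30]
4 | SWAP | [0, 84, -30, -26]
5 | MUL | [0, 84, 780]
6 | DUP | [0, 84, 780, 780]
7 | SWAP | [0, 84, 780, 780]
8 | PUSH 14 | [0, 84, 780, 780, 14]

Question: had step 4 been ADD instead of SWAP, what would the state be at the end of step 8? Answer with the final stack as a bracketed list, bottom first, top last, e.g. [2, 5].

[0, -4704, -4704, 14]

(re-executing from step 4 with the substitution; state before step 4: [0, 84, -26, -30])
4 | ADD | [0, 84, -56]
5 | MUL | [0, -4704]
6 | DUP | [0, -4704, -4704]
7 | SWAP | [0, -4704, -4704]
8 | PUSH 14 | [0, -4704, -4704, 14]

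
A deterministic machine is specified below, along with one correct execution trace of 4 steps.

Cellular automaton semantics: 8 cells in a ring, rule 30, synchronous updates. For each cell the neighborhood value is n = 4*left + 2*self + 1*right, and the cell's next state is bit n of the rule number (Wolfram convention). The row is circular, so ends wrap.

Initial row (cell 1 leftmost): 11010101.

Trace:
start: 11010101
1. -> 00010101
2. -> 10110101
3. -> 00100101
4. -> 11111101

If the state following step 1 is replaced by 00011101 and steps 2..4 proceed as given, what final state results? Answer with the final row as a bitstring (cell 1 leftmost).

11101010

state after step 1 := 00011101
2. -> 10110001
3. -> 00101011
4. -> 11101010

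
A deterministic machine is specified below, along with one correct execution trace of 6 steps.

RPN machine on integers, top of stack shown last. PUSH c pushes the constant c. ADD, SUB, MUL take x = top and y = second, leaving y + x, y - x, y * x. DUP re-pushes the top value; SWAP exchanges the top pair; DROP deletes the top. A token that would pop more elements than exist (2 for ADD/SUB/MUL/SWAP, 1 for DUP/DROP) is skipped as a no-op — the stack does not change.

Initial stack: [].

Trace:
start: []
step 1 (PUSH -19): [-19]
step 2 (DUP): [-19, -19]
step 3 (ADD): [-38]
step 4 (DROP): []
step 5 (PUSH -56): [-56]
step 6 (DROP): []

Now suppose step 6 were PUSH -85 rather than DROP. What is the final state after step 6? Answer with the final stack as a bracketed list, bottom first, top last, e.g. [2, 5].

(re-executing from step 6 with the substitution; state before step 6: [-56])
step 6 (PUSH -85): [-56, -85]

[-56, -85]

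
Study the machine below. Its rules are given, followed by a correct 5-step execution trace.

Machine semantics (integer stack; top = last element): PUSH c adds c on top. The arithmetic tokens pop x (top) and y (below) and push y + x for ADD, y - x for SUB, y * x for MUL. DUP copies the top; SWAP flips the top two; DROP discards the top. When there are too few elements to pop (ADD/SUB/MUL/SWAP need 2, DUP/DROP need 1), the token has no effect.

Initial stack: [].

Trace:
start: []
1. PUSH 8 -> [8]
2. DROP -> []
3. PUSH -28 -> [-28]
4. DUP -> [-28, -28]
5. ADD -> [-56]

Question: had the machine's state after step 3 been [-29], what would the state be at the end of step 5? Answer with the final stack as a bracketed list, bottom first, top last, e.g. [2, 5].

state after step 3 := [-29]
4. DUP -> [-29, -29]
5. ADD -> [-58]

[-58]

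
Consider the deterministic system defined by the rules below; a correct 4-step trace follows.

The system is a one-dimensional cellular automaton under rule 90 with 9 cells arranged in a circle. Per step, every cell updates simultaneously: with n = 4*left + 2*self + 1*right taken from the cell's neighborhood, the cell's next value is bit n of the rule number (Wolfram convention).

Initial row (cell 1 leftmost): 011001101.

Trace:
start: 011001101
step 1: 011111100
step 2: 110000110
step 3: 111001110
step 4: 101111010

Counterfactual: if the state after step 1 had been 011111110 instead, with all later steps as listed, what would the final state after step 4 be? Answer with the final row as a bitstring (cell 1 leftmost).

state after step 1 := 011111110
step 2: 110000011
step 3: 011000110
step 4: 111101111

111101111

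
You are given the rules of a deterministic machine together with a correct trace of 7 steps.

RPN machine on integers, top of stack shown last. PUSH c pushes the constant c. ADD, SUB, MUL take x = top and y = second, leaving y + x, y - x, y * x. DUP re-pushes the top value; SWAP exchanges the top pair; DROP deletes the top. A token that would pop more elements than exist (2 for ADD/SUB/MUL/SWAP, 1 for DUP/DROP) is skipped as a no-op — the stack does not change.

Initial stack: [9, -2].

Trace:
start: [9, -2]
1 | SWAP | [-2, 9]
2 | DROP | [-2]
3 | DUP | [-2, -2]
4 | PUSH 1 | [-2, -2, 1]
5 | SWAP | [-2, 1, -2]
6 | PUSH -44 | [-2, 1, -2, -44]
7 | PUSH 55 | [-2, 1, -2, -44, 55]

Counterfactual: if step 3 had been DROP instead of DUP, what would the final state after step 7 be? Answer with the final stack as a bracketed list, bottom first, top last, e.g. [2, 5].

(re-executing from step 3 with the substitution; state before step 3: [-2])
3 | DROP | []
4 | PUSH 1 | [1]
5 | SWAP | [1]
6 | PUSH -44 | [1, -44]
7 | PUSH 55 | [1, -44, 55]

[1, -44, 55]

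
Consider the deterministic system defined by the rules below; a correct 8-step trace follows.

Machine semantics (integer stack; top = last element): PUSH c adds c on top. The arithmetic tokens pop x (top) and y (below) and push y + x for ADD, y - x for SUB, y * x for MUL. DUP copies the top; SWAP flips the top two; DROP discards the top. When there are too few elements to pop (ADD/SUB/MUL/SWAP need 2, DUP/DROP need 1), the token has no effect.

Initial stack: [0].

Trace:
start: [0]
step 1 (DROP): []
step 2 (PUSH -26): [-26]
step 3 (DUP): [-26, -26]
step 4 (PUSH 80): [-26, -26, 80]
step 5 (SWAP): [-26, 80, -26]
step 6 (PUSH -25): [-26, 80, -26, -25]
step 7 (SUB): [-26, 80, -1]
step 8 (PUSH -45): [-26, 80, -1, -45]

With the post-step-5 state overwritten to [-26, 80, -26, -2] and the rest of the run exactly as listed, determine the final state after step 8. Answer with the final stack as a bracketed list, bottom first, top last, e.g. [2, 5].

[-26, 80, -26, 23, -45]

state after step 5 := [-26, 80, -26, -2]
step 6 (PUSH -25): [-26, 80, -26, -2, -25]
step 7 (SUB): [-26, 80, -26, 23]
step 8 (PUSH -45): [-26, 80, -26, 23, -45]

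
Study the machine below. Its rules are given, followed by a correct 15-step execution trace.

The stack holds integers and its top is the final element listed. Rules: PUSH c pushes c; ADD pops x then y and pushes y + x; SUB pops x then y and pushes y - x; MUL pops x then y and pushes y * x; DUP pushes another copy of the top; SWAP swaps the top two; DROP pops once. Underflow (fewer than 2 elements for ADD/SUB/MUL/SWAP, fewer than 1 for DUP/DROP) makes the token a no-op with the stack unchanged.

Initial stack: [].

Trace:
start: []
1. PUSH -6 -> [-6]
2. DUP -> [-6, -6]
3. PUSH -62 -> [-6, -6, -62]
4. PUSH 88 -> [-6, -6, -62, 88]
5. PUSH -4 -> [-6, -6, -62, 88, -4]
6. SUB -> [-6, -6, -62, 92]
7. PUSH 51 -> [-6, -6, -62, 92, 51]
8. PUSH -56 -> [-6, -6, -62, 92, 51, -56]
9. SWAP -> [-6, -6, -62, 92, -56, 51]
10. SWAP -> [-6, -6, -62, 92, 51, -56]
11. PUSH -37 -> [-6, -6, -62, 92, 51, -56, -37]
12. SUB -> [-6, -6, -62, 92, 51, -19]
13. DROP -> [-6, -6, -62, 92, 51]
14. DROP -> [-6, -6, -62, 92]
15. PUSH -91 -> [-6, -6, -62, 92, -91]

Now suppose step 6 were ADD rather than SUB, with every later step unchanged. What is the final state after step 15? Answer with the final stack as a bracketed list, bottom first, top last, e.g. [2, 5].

(re-executing from step 6 with the substitution; state before step 6: [-6, -6, -62, 88, -4])
6. ADD -> [-6, -6, -62, 84]
7. PUSH 51 -> [-6, -6, -62, 84, 51]
8. PUSH -56 -> [-6, -6, -62, 84, 51, -56]
9. SWAP -> [-6, -6, -62, 84, -56, 51]
10. SWAP -> [-6, -6, -62, 84, 51, -56]
11. PUSH -37 -> [-6, -6, -62, 84, 51, -56, -37]
12. SUB -> [-6, -6, -62, 84, 51, -19]
13. DROP -> [-6, -6, -62, 84, 51]
14. DROP -> [-6, -6, -62, 84]
15. PUSH -91 -> [-6, -6, -62, 84, -91]

[-6, -6, -62, 84, -91]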